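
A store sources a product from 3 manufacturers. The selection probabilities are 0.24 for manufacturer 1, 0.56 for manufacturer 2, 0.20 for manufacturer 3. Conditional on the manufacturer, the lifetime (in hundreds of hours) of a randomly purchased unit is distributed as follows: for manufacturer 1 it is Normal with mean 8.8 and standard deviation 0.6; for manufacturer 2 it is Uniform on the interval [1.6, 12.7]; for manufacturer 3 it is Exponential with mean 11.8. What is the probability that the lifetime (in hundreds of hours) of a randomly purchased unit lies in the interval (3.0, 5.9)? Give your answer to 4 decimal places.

0.1801

Conditional on each manufacturer, P(3.0 < X < 5.9): 1: 6.71328e-07; 2: 0.261261; 3: 0.168977.
By total probability, P(3.0 < X < 5.9) = 0.24·6.71328e-07 + 0.56·0.261261 + 0.2·0.168977 = 0.180102.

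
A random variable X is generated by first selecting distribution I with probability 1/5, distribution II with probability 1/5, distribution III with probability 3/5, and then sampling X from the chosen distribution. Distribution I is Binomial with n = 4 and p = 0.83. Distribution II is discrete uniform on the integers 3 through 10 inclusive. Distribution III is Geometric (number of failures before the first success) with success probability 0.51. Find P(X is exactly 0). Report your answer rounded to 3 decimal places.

0.306

Conditional on each component, P(X = 0): I: 0.00083521; II: 0; III: 0.51.
By total probability, P(X = 0) = 0.2·0.00083521 + 0.2·0 + 0.6·0.51 = 0.306167.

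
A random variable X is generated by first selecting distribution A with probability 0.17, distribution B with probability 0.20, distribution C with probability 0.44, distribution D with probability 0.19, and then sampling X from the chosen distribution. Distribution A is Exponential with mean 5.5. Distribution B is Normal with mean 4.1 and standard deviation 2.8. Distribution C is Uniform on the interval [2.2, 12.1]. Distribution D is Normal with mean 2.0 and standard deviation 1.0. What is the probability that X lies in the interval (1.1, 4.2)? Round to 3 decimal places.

Conditional on each component, P(1.1 < X < 4.2): A: 0.352762; B: 0.372257; C: 0.20202; D: 0.802036.
By total probability, P(1.1 < X < 4.2) = 0.17·0.352762 + 0.2·0.372257 + 0.44·0.20202 + 0.19·0.802036 = 0.375697.

0.376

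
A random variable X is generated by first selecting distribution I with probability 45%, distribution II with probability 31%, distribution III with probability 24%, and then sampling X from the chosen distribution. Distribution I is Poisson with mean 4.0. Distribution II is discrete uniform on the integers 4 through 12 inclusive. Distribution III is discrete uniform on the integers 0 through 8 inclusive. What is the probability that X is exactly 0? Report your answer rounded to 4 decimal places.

0.0349

Conditional on each component, P(X = 0): I: 0.0183156; II: 0; III: 0.111111.
By total probability, P(X = 0) = 0.45·0.0183156 + 0.31·0 + 0.24·0.111111 = 0.0349087.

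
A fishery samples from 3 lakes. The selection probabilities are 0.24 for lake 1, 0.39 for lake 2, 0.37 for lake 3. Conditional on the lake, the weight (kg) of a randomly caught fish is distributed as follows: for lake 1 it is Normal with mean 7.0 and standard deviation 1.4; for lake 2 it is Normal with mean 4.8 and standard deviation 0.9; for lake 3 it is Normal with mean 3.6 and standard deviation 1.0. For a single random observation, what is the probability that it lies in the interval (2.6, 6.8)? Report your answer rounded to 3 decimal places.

0.799

Conditional on each lake, P(2.6 < X < 6.8): 1: 0.442365; 2: 0.979612; 3: 0.840658.
By total probability, P(2.6 < X < 6.8) = 0.24·0.442365 + 0.39·0.979612 + 0.37·0.840658 = 0.79926.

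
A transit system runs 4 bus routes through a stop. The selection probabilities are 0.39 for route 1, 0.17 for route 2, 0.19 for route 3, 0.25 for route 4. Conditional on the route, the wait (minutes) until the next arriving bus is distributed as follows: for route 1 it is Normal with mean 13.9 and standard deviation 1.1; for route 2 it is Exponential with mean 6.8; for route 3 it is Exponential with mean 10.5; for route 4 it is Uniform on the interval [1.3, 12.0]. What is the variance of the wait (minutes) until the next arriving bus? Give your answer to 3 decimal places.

42.136

Per component, 1: μ=13.9, E[X²]=194.42; 2: μ=6.8, E[X²]=92.48; 3: μ=10.5, E[X²]=220.5; 4: μ=6.65, E[X²]=53.7633.
E[X] = 0.39·13.9 + 0.17·6.8 + 0.19·10.5 + 0.25·6.65 = 10.2345.
E[X²] = 0.39·194.42 + 0.17·92.48 + 0.19·220.5 + 0.25·53.7633 = 146.881.
Var(X) = E[X²] − (E[X])² = 146.881 − 104.745 = 42.1362.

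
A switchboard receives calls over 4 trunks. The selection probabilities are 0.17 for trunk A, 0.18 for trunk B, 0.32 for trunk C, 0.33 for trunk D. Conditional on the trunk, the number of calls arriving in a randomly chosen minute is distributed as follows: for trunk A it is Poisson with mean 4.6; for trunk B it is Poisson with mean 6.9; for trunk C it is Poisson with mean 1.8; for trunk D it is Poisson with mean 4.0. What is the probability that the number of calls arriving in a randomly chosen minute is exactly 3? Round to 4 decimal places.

0.1535

Conditional on each trunk, P(X = 3): A: 0.163068; B: 0.0551778; C: 0.160671; D: 0.195367.
By total probability, P(X = 3) = 0.17·0.163068 + 0.18·0.0551778 + 0.32·0.160671 + 0.33·0.195367 = 0.153539.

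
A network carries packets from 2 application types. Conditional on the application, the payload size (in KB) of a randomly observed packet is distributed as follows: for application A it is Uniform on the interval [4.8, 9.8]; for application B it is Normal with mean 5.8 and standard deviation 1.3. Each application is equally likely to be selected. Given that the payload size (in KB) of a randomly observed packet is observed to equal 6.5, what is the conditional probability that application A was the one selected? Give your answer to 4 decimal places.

0.4297

Likelihoods f(6.5 | ·): A: 0.2; B: 0.265465.
Posterior ∝ prior × likelihood. Numerator for A: 0.5·0.2 = 0.1.
Normalizing constant: 0.5·0.2 + 0.5·0.265465 = 0.232732.
P(A | observation) = 0.1 / 0.232732 = 0.429678.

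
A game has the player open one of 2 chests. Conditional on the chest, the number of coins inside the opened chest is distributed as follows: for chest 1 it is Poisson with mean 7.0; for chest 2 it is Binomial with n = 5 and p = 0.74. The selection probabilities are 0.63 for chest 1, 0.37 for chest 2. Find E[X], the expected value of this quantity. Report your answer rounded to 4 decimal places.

5.7790

Component means — 1: 7; 2: 3.7.
E[X] = 0.63·7 + 0.37·3.7 = 5.779.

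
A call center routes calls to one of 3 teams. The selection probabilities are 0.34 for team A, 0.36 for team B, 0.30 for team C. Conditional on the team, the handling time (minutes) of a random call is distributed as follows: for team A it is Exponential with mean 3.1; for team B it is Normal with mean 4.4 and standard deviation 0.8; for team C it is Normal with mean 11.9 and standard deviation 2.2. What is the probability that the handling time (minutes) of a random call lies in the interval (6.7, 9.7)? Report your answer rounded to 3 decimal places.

0.070

Conditional on each team, P(6.7 < X < 9.7): A: 0.0714163; B: 0.00202014; C: 0.149607.
By total probability, P(6.7 < X < 9.7) = 0.34·0.0714163 + 0.36·0.00202014 + 0.3·0.149607 = 0.0698909.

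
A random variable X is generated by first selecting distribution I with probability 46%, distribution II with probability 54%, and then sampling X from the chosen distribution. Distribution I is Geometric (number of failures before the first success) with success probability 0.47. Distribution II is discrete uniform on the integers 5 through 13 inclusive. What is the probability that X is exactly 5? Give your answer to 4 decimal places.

Conditional on each component, P(X = 5): I: 0.0196552; II: 0.111111.
By total probability, P(X = 5) = 0.46·0.0196552 + 0.54·0.111111 = 0.0690414.

0.0690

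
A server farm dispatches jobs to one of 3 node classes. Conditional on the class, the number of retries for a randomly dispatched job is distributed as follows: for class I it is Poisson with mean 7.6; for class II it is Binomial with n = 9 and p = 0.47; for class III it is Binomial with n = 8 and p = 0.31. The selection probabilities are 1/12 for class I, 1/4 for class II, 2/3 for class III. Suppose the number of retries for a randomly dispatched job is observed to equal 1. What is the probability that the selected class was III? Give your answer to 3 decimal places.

Likelihoods P(X=1 | ·): I: 0.00380343; II: 0.0263358; III: 0.18467.
Posterior ∝ prior × likelihood. Numerator for III: 0.666667·0.18467 = 0.123113.
Normalizing constant: 0.0833333·0.00380343 + 0.25·0.0263358 + 0.666667·0.18467 = 0.130014.
P(III | observation) = 0.123113 / 0.130014 = 0.946922.

0.947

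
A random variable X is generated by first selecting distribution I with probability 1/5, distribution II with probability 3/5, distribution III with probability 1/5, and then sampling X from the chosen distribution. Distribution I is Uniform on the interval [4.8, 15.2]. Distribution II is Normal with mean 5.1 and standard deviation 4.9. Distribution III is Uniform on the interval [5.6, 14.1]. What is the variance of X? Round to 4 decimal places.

Per component, I: μ=10, E[X²]=109.013; II: μ=5.1, E[X²]=50.02; III: μ=9.85, E[X²]=103.043.
E[X] = 0.2·10 + 0.6·5.1 + 0.2·9.85 = 7.03.
E[X²] = 0.2·109.013 + 0.6·50.02 + 0.2·103.043 = 72.4233.
Var(X) = E[X²] − (E[X])² = 72.4233 − 49.4209 = 23.0024.

23.0024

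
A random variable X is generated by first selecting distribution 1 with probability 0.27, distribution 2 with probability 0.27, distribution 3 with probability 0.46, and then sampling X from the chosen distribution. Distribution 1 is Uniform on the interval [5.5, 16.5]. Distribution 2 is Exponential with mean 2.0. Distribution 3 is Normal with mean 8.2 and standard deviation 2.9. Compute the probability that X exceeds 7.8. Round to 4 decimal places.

0.4742

Conditional on each component, P(X > 7.8): 1: 0.790909; 2: 0.0202419; 3: 0.554853.
By total probability, P(X > 7.8) = 0.27·0.790909 + 0.27·0.0202419 + 0.46·0.554853 = 0.474243.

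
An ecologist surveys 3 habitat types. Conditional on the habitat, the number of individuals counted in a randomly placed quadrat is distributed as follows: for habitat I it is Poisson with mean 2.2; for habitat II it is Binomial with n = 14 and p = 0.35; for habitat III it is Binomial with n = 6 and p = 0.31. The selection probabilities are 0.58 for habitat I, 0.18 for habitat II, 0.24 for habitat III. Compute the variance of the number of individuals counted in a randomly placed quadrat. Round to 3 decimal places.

Per component, I: μ=2.2, E[X²]=7.04; II: μ=4.9, E[X²]=27.195; III: μ=1.86, E[X²]=4.743.
E[X] = 0.58·2.2 + 0.18·4.9 + 0.24·1.86 = 2.6044.
E[X²] = 0.58·7.04 + 0.18·27.195 + 0.24·4.743 = 10.1166.
Var(X) = E[X²] − (E[X])² = 10.1166 − 6.7829 = 3.33372.

3.334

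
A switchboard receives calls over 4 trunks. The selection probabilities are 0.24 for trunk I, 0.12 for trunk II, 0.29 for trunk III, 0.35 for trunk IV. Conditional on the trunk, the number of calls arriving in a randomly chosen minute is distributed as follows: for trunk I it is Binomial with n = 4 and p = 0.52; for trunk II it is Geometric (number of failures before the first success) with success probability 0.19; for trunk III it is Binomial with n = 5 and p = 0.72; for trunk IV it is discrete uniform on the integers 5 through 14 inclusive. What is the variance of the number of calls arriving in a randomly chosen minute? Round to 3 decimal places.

Per component, I: μ=2.08, E[X²]=5.3248; II: μ=4.26316, E[X²]=40.6122; III: μ=3.6, E[X²]=13.968; IV: μ=9.5, E[X²]=98.5.
E[X] = 0.24·2.08 + 0.12·4.26316 + 0.29·3.6 + 0.35·9.5 = 5.37978.
E[X²] = 0.24·5.3248 + 0.12·40.6122 + 0.29·13.968 + 0.35·98.5 = 44.6771.
Var(X) = E[X²] − (E[X])² = 44.6771 − 28.942 = 15.7351.

15.735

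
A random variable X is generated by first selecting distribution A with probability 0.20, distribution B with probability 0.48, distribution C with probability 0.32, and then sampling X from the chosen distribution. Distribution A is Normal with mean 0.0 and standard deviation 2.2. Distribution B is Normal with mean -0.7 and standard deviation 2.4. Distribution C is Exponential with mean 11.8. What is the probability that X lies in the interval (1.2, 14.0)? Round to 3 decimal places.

0.353

Conditional on each component, P(1.2 < X < 14.0): A: 0.29272; B: 0.214278; C: 0.597999.
By total probability, P(1.2 < X < 14.0) = 0.2·0.29272 + 0.48·0.214278 + 0.32·0.597999 = 0.352757.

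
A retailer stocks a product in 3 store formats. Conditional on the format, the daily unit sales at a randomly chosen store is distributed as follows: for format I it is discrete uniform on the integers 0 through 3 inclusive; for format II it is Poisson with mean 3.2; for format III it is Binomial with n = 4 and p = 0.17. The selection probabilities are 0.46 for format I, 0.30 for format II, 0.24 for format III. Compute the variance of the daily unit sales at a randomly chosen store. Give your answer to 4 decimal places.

2.6007

Per component, I: μ=1.5, E[X²]=3.5; II: μ=3.2, E[X²]=13.44; III: μ=0.68, E[X²]=1.0268.
E[X] = 0.46·1.5 + 0.3·3.2 + 0.24·0.68 = 1.8132.
E[X²] = 0.46·3.5 + 0.3·13.44 + 0.24·1.0268 = 5.88843.
Var(X) = E[X²] − (E[X])² = 5.88843 − 3.28769 = 2.60074.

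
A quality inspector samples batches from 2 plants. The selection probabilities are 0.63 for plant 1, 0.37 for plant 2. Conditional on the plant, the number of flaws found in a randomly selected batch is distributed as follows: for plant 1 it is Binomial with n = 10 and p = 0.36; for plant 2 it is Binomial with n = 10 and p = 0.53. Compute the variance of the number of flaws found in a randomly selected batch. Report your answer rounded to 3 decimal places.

3.047

Per component, 1: μ=3.6, E[X²]=15.264; 2: μ=5.3, E[X²]=30.581.
E[X] = 0.63·3.6 + 0.37·5.3 = 4.229.
E[X²] = 0.63·15.264 + 0.37·30.581 = 20.9313.
Var(X) = E[X²] − (E[X])² = 20.9313 − 17.8844 = 3.04685.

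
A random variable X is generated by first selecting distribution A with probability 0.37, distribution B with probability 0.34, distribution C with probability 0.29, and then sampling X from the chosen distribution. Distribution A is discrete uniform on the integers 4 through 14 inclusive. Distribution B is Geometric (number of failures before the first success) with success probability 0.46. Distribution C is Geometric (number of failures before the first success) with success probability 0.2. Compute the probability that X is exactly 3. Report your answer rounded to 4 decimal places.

Conditional on each component, P(X = 3): A: 0; B: 0.0724334; C: 0.1024.
By total probability, P(X = 3) = 0.37·0 + 0.34·0.0724334 + 0.29·0.1024 = 0.0543234.

0.0543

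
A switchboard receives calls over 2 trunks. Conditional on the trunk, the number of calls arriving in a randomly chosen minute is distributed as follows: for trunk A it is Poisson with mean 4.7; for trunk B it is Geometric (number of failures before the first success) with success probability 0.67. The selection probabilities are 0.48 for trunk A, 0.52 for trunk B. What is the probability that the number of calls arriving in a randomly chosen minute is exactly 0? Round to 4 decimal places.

0.3528

Conditional on each trunk, P(X = 0): A: 0.00909528; B: 0.67.
By total probability, P(X = 0) = 0.48·0.00909528 + 0.52·0.67 = 0.352766.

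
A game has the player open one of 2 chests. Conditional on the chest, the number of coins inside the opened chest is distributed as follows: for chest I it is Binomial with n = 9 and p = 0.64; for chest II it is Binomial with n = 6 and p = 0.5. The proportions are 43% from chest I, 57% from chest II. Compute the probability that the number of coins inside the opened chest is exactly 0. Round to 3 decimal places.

0.009

Conditional on each chest, P(X = 0): I: 0.00010156; II: 0.015625.
By total probability, P(X = 0) = 0.43·0.00010156 + 0.57·0.015625 = 0.00894992.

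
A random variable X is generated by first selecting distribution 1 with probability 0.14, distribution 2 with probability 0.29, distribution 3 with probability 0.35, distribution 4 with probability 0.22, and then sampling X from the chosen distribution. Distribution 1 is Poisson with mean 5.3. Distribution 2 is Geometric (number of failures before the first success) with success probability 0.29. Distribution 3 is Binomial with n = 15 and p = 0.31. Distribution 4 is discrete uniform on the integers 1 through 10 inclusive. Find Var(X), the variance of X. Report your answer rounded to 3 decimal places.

Per component, 1: μ=5.3, E[X²]=33.39; 2: μ=2.44828, E[X²]=14.4364; 3: μ=4.65, E[X²]=24.831; 4: μ=5.5, E[X²]=38.5.
E[X] = 0.14·5.3 + 0.29·2.44828 + 0.35·4.65 + 0.22·5.5 = 4.2895.
E[X²] = 0.14·33.39 + 0.29·14.4364 + 0.35·24.831 + 0.22·38.5 = 26.022.
Var(X) = E[X²] − (E[X])² = 26.022 − 18.3998 = 7.62219.

7.622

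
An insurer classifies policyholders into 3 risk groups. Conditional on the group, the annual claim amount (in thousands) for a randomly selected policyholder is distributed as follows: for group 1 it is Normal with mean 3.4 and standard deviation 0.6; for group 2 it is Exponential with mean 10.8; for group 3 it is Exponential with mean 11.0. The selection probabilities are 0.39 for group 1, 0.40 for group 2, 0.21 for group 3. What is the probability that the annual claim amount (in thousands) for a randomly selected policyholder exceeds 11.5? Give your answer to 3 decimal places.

Conditional on each group, P(X > 11.5): 1: 0; 2: 0.344792; 3: 0.351532.
By total probability, P(X > 11.5) = 0.39·0 + 0.4·0.344792 + 0.21·0.351532 = 0.211738.

0.212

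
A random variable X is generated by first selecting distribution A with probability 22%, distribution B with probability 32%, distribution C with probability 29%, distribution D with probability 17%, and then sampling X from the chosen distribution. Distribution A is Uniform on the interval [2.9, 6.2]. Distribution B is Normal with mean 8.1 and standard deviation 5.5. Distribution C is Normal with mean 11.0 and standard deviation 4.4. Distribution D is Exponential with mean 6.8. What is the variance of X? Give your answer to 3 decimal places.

28.828

Per component, A: μ=4.55, E[X²]=21.61; B: μ=8.1, E[X²]=95.86; C: μ=11, E[X²]=140.36; D: μ=6.8, E[X²]=92.48.
E[X] = 0.22·4.55 + 0.32·8.1 + 0.29·11 + 0.17·6.8 = 7.939.
E[X²] = 0.22·21.61 + 0.32·95.86 + 0.29·140.36 + 0.17·92.48 = 91.8554.
Var(X) = E[X²] − (E[X])² = 91.8554 − 63.0277 = 28.8277.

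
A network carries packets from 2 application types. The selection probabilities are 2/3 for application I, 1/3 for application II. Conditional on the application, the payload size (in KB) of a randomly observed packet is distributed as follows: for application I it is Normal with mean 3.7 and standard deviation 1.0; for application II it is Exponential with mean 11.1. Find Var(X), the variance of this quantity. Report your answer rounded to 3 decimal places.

Per component, I: μ=3.7, E[X²]=14.69; II: μ=11.1, E[X²]=246.42.
E[X] = 0.666667·3.7 + 0.333333·11.1 = 6.16667.
E[X²] = 0.666667·14.69 + 0.333333·246.42 = 91.9333.
Var(X) = E[X²] − (E[X])² = 91.9333 − 38.0278 = 53.9056.

53.906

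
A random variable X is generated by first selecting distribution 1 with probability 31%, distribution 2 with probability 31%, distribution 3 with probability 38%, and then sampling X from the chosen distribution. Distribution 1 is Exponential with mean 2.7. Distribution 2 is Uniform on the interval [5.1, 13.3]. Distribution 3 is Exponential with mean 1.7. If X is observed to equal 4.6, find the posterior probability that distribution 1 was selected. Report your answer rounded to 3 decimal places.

0.583

Likelihoods f(4.6 | ·): 1: 0.0674104; 2: 0; 3: 0.0393008.
Posterior ∝ prior × likelihood. Numerator for 1: 0.31·0.0674104 = 0.0208972.
Normalizing constant: 0.31·0.0674104 + 0.31·0 + 0.38·0.0393008 = 0.0358315.
P(1 | observation) = 0.0208972 / 0.0358315 = 0.583208.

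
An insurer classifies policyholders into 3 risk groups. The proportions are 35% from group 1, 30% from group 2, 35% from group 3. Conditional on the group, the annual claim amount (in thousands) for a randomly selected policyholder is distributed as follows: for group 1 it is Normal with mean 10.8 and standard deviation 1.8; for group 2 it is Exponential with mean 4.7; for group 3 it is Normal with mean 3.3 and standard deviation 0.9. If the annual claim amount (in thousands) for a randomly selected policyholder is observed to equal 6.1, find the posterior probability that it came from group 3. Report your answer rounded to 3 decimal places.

Likelihoods f(6.1 | ·): 1: 0.00733076; 2: 0.058109; 3: 0.00350668.
Posterior ∝ prior × likelihood. Numerator for 3: 0.35·0.00350668 = 0.00122734.
Normalizing constant: 0.35·0.00733076 + 0.3·0.058109 + 0.35·0.00350668 = 0.0212258.
P(3 | observation) = 0.00122734 / 0.0212258 = 0.057823.

0.058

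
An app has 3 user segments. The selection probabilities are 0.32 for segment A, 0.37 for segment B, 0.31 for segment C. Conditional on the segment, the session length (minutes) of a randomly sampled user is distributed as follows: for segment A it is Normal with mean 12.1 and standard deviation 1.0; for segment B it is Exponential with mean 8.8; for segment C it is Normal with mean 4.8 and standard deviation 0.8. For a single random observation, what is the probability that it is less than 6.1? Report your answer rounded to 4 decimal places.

0.4789

Conditional on each segment, P(X < 6.1): A: 9.86588e-10; B: 0.500017; C: 0.947919.
By total probability, P(X < 6.1) = 0.32·9.86588e-10 + 0.37·0.500017 + 0.31·0.947919 = 0.478861.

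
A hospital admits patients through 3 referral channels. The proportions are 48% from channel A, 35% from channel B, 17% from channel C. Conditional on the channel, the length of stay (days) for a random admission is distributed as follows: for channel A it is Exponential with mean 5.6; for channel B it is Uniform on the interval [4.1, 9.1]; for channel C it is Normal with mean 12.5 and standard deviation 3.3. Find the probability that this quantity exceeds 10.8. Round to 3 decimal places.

Conditional on each channel, P(X > 10.8): A: 0.145356; B: 0; C: 0.696776.
By total probability, P(X > 10.8) = 0.48·0.145356 + 0.35·0 + 0.17·0.696776 = 0.188223.

0.188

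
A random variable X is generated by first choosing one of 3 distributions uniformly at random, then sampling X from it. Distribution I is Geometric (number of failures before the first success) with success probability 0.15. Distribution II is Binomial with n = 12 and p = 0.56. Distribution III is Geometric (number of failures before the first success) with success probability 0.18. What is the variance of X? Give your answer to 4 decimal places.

22.7954

Per component, I: μ=5.66667, E[X²]=69.8889; II: μ=6.72, E[X²]=48.1152; III: μ=4.55556, E[X²]=46.0617.
E[X] = 0.333333·5.66667 + 0.333333·6.72 + 0.333333·4.55556 = 5.64741.
E[X²] = 0.333333·69.8889 + 0.333333·48.1152 + 0.333333·46.0617 = 54.6886.
Var(X) = E[X²] − (E[X])² = 54.6886 − 31.8932 = 22.7954.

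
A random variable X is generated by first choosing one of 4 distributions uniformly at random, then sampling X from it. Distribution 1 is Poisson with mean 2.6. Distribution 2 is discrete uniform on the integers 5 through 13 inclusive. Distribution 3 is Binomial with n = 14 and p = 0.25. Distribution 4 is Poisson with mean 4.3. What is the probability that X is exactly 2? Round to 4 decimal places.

0.1392

Conditional on each component, P(X = 2): 1: 0.251045; 2: 0; 3: 0.180159; 4: 0.125441.
By total probability, P(X = 2) = 0.25·0.251045 + 0.25·0 + 0.25·0.180159 + 0.25·0.125441 = 0.139161.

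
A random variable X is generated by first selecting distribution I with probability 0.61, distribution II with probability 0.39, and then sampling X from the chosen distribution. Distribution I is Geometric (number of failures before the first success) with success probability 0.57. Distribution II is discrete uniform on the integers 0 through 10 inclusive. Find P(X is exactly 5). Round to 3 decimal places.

0.041

Conditional on each component, P(X = 5): I: 0.00837948; II: 0.0909091.
By total probability, P(X = 5) = 0.61·0.00837948 + 0.39·0.0909091 = 0.040566.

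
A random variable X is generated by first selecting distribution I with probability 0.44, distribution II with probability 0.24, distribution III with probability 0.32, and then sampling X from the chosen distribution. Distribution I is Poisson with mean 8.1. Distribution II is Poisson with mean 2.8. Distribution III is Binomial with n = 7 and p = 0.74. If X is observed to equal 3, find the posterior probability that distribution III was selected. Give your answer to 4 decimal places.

Likelihoods P(X=3 | ·): I: 0.0268855; II: 0.222484; III: 0.0648122.
Posterior ∝ prior × likelihood. Numerator for III: 0.32·0.0648122 = 0.0207399.
Normalizing constant: 0.44·0.0268855 + 0.24·0.222484 + 0.32·0.0648122 = 0.0859656.
P(III | observation) = 0.0207399 / 0.0859656 = 0.241258.

0.2413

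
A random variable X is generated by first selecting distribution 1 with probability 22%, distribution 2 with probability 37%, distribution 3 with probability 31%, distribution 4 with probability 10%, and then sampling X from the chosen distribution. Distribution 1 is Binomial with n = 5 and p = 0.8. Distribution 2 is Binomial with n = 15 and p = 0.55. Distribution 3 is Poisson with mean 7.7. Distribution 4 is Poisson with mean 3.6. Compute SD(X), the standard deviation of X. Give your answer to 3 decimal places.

2.839

Per component, 1: μ=4, E[X²]=16.8; 2: μ=8.25, E[X²]=71.775; 3: μ=7.7, E[X²]=66.99; 4: μ=3.6, E[X²]=16.56.
E[X] = 0.22·4 + 0.37·8.25 + 0.31·7.7 + 0.1·3.6 = 6.6795.
E[X²] = 0.22·16.8 + 0.37·71.775 + 0.31·66.99 + 0.1·16.56 = 52.6757.
Var(X) = E[X²] − (E[X])² = 52.6757 − 44.6157 = 8.05993.
SD(X) = √8.05993 = 2.839.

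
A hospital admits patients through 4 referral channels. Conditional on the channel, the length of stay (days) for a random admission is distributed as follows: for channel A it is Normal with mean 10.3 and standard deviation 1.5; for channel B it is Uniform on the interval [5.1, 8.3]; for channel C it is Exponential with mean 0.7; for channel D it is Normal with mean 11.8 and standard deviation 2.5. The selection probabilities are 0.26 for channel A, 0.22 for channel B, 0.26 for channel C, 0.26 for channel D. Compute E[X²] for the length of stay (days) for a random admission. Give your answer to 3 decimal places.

76.314

For each component E[X²] = Var + (mean)², giving A: 108.34; B: 45.7433; C: 0.98; D: 145.49.
Overall E[X²] = 0.26·108.34 + 0.22·45.7433 + 0.26·0.98 + 0.26·145.49 = 76.3141.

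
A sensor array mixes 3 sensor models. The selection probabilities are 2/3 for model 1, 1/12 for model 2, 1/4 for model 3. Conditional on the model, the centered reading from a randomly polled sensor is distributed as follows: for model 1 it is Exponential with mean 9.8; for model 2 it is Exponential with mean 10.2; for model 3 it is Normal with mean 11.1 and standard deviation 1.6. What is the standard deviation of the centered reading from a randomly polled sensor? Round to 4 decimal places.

Per component, 1: μ=9.8, E[X²]=192.08; 2: μ=10.2, E[X²]=208.08; 3: μ=11.1, E[X²]=125.77.
E[X] = 0.666667·9.8 + 0.0833333·10.2 + 0.25·11.1 = 10.1583.
E[X²] = 0.666667·192.08 + 0.0833333·208.08 + 0.25·125.77 = 176.836.
Var(X) = E[X²] − (E[X])² = 176.836 − 103.192 = 73.6441.
SD(X) = √73.6441 = 8.58161.

8.5816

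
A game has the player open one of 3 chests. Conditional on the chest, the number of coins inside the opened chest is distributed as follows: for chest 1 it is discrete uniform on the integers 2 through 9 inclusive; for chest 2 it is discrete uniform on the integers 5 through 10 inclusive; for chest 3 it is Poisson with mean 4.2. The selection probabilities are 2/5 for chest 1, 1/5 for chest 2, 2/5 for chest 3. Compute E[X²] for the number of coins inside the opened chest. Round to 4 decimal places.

For each component E[X²] = Var + (mean)², giving 1: 35.5; 2: 59.1667; 3: 21.84.
Overall E[X²] = 0.4·35.5 + 0.2·59.1667 + 0.4·21.84 = 34.7693.

34.7693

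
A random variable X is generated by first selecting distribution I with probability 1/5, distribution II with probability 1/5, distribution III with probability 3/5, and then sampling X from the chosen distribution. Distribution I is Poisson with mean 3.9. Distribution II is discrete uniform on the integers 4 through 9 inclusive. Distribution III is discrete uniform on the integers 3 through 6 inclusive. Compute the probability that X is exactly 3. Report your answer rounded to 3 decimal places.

0.190

Conditional on each component, P(X = 3): I: 0.200122; II: 0; III: 0.25.
By total probability, P(X = 3) = 0.2·0.200122 + 0.2·0 + 0.6·0.25 = 0.190024.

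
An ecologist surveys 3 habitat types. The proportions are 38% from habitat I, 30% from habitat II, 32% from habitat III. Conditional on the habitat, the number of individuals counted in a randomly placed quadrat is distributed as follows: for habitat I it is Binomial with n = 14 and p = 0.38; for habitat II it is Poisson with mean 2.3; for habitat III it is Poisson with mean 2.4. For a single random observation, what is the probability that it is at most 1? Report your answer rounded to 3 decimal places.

Conditional on each habitat, P(X ≤ 1): I: 0.0118817; II: 0.330854; III: 0.308441.
By total probability, P(X ≤ 1) = 0.38·0.0118817 + 0.3·0.330854 + 0.32·0.308441 = 0.202472.

0.202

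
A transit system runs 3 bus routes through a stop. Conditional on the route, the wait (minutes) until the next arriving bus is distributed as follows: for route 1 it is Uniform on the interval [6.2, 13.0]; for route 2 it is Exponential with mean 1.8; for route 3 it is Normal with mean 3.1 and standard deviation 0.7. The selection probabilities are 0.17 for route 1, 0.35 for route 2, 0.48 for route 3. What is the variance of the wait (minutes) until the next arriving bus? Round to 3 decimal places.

9.376

Per component, 1: μ=9.6, E[X²]=96.0133; 2: μ=1.8, E[X²]=6.48; 3: μ=3.1, E[X²]=10.1.
E[X] = 0.17·9.6 + 0.35·1.8 + 0.48·3.1 = 3.75.
E[X²] = 0.17·96.0133 + 0.35·6.48 + 0.48·10.1 = 23.4383.
Var(X) = E[X²] − (E[X])² = 23.4383 − 14.0625 = 9.37577.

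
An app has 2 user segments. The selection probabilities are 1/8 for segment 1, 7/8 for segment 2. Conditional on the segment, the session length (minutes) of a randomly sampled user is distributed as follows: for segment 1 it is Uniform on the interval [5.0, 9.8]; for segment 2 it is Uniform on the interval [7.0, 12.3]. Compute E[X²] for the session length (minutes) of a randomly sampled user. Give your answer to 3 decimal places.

90.615

For each component E[X²] = Var + (mean)², giving 1: 56.68; 2: 95.4633.
Overall E[X²] = 0.125·56.68 + 0.875·95.4633 = 90.6154.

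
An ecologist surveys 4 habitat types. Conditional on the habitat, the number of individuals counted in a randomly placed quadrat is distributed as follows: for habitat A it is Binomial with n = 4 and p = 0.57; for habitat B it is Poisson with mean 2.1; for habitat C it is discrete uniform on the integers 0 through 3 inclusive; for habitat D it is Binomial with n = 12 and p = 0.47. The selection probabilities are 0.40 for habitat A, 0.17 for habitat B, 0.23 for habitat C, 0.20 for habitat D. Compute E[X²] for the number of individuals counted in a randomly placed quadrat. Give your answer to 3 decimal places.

11.343

For each component E[X²] = Var + (mean)², giving A: 6.1788; B: 6.51; C: 3.5; D: 34.7988.
Overall E[X²] = 0.4·6.1788 + 0.17·6.51 + 0.23·3.5 + 0.2·34.7988 = 11.343.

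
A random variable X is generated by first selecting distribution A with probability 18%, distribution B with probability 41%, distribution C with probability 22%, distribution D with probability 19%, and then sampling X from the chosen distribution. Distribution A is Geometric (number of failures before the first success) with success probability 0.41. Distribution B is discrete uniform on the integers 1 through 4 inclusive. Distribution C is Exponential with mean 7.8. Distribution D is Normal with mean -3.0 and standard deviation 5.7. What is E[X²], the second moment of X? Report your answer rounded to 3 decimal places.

For each component E[X²] = Var + (mean)², giving A: 5.58061; B: 7.5; C: 121.68; D: 41.49.
Overall E[X²] = 0.18·5.58061 + 0.41·7.5 + 0.22·121.68 + 0.19·41.49 = 38.7322.

38.732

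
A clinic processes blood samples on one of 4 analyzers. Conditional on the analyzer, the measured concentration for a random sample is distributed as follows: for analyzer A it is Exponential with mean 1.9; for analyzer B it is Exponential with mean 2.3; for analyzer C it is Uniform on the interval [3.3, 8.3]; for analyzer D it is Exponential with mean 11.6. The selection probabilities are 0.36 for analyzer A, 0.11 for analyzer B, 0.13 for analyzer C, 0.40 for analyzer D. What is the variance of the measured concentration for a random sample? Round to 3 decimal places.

Per component, A: μ=1.9, E[X²]=7.22; B: μ=2.3, E[X²]=10.58; C: μ=5.8, E[X²]=35.7233; D: μ=11.6, E[X²]=269.12.
E[X] = 0.36·1.9 + 0.11·2.3 + 0.13·5.8 + 0.4·11.6 = 6.331.
E[X²] = 0.36·7.22 + 0.11·10.58 + 0.13·35.7233 + 0.4·269.12 = 116.055.
Var(X) = E[X²] − (E[X])² = 116.055 − 40.0816 = 75.9735.

75.973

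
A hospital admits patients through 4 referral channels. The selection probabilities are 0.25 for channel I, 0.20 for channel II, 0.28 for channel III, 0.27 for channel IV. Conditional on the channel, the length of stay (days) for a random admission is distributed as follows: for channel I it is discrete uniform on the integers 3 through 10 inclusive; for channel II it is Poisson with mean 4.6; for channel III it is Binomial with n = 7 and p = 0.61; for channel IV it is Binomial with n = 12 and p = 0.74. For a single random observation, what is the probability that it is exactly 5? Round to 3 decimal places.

0.145

Conditional on each channel, P(X = 5): I: 0.125; II: 0.172526; III: 0.269773; IV: 0.0141155.
By total probability, P(X = 5) = 0.25·0.125 + 0.2·0.172526 + 0.28·0.269773 + 0.27·0.0141155 = 0.145103.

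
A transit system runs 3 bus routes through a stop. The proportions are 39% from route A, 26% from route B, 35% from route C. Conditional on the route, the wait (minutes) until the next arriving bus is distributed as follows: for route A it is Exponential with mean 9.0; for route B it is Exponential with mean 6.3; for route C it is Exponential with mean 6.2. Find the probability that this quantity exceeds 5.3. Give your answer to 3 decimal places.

0.477

Conditional on each route, P(X > 5.3): A: 0.554944; B: 0.431163; C: 0.425352.
By total probability, P(X > 5.3) = 0.39·0.554944 + 0.26·0.431163 + 0.35·0.425352 = 0.477403.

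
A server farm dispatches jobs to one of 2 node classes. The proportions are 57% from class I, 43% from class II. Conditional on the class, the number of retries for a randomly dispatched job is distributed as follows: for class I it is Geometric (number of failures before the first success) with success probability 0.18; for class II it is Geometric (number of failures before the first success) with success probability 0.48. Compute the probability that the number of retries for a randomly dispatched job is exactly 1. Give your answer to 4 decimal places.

Conditional on each class, P(X = 1): I: 0.1476; II: 0.2496.
By total probability, P(X = 1) = 0.57·0.1476 + 0.43·0.2496 = 0.19146.

0.1915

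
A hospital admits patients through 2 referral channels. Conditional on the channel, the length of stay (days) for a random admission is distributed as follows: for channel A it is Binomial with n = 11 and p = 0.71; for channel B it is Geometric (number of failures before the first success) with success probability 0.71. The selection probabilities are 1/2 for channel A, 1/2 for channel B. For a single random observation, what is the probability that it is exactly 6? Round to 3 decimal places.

Conditional on each channel, P(X = 6): A: 0.12139; B: 0.000422325.
By total probability, P(X = 6) = 0.5·0.12139 + 0.5·0.000422325 = 0.060906.

0.061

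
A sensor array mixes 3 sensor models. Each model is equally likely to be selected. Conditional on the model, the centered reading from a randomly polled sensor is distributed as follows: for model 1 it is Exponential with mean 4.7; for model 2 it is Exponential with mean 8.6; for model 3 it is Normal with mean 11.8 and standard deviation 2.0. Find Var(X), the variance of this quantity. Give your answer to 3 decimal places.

41.779

Per component, 1: μ=4.7, E[X²]=44.18; 2: μ=8.6, E[X²]=147.92; 3: μ=11.8, E[X²]=143.24.
E[X] = 0.333333·4.7 + 0.333333·8.6 + 0.333333·11.8 = 8.36667.
E[X²] = 0.333333·44.18 + 0.333333·147.92 + 0.333333·143.24 = 111.78.
Var(X) = E[X²] − (E[X])² = 111.78 − 70.0011 = 41.7789.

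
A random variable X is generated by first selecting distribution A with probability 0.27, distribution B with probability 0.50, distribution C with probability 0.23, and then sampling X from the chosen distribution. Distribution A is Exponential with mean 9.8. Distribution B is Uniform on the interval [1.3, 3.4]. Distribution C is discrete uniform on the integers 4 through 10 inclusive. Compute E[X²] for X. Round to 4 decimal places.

For each component E[X²] = Var + (mean)², giving A: 192.08; B: 5.89; C: 53.
Overall E[X²] = 0.27·192.08 + 0.5·5.89 + 0.23·53 = 66.9966.

66.9966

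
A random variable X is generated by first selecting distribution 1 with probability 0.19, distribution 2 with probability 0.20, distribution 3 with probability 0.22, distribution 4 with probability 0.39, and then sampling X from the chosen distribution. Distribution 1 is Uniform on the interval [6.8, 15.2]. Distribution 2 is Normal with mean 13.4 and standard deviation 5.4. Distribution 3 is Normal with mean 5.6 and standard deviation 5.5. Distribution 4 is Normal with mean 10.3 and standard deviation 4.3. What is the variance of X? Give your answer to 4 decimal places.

27.6112

Per component, 1: μ=11, E[X²]=126.88; 2: μ=13.4, E[X²]=208.72; 3: μ=5.6, E[X²]=61.61; 4: μ=10.3, E[X²]=124.58.
E[X] = 0.19·11 + 0.2·13.4 + 0.22·5.6 + 0.39·10.3 = 10.019.
E[X²] = 0.19·126.88 + 0.2·208.72 + 0.22·61.61 + 0.39·124.58 = 127.992.
Var(X) = E[X²] − (E[X])² = 127.992 − 100.38 = 27.6112.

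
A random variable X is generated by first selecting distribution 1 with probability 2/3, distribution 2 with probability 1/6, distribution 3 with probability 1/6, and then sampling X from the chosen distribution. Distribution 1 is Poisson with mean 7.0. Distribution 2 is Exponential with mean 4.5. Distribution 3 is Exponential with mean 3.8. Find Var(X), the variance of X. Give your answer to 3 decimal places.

12.294

Per component, 1: μ=7, E[X²]=56; 2: μ=4.5, E[X²]=40.5; 3: μ=3.8, E[X²]=28.88.
E[X] = 0.666667·7 + 0.166667·4.5 + 0.166667·3.8 = 6.05.
E[X²] = 0.666667·56 + 0.166667·40.5 + 0.166667·28.88 = 48.8967.
Var(X) = E[X²] − (E[X])² = 48.8967 − 36.6025 = 12.2942.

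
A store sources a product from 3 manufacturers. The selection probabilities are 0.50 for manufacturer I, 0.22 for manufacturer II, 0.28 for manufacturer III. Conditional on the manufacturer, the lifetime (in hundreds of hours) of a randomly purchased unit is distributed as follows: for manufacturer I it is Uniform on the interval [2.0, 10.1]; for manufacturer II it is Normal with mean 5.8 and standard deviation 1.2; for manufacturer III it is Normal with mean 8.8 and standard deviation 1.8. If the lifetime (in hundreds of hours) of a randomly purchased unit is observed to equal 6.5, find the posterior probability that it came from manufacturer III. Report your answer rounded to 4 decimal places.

0.1818

Likelihoods f(6.5 | ·): I: 0.123457; II: 0.280439; III: 0.0979711.
Posterior ∝ prior × likelihood. Numerator for III: 0.28·0.0979711 = 0.0274319.
Normalizing constant: 0.5·0.123457 + 0.22·0.280439 + 0.28·0.0979711 = 0.150857.
P(III | observation) = 0.0274319 / 0.150857 = 0.181841.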